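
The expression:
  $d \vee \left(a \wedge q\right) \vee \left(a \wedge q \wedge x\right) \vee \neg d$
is always true.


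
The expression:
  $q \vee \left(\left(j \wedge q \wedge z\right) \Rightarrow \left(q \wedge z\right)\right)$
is always true.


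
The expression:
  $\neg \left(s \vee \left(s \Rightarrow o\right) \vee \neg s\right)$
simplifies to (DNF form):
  $\text{False}$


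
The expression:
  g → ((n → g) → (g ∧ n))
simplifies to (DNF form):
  n ∨ ¬g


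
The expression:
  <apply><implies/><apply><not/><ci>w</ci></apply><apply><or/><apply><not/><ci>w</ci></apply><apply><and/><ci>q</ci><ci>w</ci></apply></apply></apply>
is always true.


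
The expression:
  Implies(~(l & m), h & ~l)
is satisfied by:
  {m: True, h: True, l: False}
  {h: True, l: False, m: False}
  {l: True, m: True, h: True}
  {l: True, m: True, h: False}


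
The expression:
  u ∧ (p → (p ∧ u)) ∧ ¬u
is never true.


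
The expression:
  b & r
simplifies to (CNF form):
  b & r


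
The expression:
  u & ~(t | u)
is never true.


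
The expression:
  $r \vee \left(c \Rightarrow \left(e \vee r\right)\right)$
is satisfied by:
  {r: True, e: True, c: False}
  {r: True, c: False, e: False}
  {e: True, c: False, r: False}
  {e: False, c: False, r: False}
  {r: True, e: True, c: True}
  {r: True, c: True, e: False}
  {e: True, c: True, r: False}


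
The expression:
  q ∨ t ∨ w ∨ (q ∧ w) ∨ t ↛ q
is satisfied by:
  {t: True, q: True, w: True}
  {t: True, q: True, w: False}
  {t: True, w: True, q: False}
  {t: True, w: False, q: False}
  {q: True, w: True, t: False}
  {q: True, w: False, t: False}
  {w: True, q: False, t: False}


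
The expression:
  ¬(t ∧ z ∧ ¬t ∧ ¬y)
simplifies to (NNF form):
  True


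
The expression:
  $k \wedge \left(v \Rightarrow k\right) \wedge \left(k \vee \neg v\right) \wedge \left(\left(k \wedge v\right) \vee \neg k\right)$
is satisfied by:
  {k: True, v: True}


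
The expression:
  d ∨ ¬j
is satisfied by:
  {d: True, j: False}
  {j: False, d: False}
  {j: True, d: True}


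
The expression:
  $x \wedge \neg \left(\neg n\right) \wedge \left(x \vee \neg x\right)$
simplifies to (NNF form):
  $n \wedge x$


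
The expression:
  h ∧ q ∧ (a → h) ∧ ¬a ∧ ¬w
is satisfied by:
  {h: True, q: True, w: False, a: False}


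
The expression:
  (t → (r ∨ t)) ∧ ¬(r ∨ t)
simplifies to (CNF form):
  ¬r ∧ ¬t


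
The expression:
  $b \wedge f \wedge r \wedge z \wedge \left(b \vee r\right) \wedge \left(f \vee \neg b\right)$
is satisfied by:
  {r: True, z: True, b: True, f: True}


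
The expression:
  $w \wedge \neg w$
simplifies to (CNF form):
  $\text{False}$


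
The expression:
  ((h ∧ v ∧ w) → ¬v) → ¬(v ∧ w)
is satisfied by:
  {h: True, w: False, v: False}
  {w: False, v: False, h: False}
  {h: True, v: True, w: False}
  {v: True, w: False, h: False}
  {h: True, w: True, v: False}
  {w: True, h: False, v: False}
  {h: True, v: True, w: True}


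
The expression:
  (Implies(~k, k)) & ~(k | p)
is never true.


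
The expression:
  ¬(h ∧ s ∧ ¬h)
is always true.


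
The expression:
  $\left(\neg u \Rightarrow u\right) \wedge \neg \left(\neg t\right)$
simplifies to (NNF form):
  $t \wedge u$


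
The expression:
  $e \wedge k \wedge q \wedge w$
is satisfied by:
  {e: True, w: True, q: True, k: True}


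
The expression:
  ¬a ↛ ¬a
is never true.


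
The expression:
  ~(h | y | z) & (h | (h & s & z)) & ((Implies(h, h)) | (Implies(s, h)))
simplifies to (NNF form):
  False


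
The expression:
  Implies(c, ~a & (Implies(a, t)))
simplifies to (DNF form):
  ~a | ~c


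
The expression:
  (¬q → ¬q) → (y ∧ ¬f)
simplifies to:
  y ∧ ¬f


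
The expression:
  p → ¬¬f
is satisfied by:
  {f: True, p: False}
  {p: False, f: False}
  {p: True, f: True}


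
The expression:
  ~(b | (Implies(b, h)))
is never true.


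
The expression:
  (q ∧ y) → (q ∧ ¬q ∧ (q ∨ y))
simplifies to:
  ¬q ∨ ¬y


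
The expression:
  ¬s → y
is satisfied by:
  {y: True, s: True}
  {y: True, s: False}
  {s: True, y: False}


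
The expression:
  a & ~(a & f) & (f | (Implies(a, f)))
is never true.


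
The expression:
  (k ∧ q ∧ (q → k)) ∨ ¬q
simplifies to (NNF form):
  k ∨ ¬q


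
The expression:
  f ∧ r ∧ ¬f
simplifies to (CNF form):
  False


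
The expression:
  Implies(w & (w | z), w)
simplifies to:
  True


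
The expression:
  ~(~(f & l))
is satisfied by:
  {f: True, l: True}


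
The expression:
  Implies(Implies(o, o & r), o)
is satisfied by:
  {o: True}


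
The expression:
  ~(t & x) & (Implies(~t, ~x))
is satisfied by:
  {x: False}


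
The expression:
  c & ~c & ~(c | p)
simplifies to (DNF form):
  False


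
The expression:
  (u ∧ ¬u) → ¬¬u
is always true.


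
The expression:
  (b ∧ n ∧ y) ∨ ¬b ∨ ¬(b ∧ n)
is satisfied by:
  {y: True, n: False, b: False}
  {n: False, b: False, y: False}
  {b: True, y: True, n: False}
  {b: True, n: False, y: False}
  {y: True, n: True, b: False}
  {n: True, y: False, b: False}
  {b: True, n: True, y: True}


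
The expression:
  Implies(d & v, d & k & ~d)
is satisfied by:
  {v: False, d: False}
  {d: True, v: False}
  {v: True, d: False}


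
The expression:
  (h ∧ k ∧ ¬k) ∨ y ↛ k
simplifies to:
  y ∧ ¬k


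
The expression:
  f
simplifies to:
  f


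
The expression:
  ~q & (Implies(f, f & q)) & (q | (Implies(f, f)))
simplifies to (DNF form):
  ~f & ~q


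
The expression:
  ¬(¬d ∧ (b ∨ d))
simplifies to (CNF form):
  d ∨ ¬b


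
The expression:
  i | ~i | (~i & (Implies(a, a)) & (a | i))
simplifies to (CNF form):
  True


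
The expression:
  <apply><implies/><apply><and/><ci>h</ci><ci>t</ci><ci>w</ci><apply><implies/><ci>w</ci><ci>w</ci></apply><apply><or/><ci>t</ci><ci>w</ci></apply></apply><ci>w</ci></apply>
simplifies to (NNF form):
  <true/>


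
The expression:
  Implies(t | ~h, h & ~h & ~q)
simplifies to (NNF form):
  h & ~t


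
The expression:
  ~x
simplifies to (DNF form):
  ~x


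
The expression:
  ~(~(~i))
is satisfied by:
  {i: False}


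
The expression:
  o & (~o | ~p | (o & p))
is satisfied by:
  {o: True}


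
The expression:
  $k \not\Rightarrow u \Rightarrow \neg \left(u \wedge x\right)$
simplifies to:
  $\text{True}$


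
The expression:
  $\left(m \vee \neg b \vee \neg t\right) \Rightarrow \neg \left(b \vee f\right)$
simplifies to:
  $\left(b \vee \neg f\right) \wedge \left(t \vee \neg b\right) \wedge \left(\neg b \vee \neg m\right)$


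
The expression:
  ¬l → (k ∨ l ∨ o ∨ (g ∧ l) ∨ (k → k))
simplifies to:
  True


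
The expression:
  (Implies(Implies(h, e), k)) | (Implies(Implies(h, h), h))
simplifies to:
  h | k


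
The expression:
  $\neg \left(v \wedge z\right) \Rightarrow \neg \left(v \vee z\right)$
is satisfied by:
  {z: False, v: False}
  {v: True, z: True}


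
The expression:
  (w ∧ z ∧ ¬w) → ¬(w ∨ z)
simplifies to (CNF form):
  True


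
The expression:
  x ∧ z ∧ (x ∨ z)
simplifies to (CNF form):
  x ∧ z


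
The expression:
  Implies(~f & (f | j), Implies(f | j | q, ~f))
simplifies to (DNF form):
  True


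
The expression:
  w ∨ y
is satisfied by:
  {y: True, w: True}
  {y: True, w: False}
  {w: True, y: False}


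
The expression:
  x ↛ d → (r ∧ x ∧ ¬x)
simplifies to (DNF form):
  d ∨ ¬x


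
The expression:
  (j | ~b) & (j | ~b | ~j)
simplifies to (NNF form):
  j | ~b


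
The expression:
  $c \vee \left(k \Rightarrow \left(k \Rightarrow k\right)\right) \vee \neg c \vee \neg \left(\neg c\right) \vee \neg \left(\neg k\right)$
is always true.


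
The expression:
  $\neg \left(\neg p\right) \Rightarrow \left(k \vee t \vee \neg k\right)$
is always true.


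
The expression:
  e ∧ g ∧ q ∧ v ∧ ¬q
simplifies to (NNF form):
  False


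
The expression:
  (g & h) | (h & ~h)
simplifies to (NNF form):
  g & h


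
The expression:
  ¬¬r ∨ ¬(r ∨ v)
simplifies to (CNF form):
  r ∨ ¬v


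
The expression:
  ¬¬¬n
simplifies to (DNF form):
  ¬n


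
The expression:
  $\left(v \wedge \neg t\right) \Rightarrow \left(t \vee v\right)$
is always true.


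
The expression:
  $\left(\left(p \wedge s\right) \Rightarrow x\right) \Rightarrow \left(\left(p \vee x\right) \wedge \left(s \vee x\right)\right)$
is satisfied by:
  {x: True, p: True, s: True}
  {x: True, p: True, s: False}
  {x: True, s: True, p: False}
  {x: True, s: False, p: False}
  {p: True, s: True, x: False}


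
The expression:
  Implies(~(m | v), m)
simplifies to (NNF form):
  m | v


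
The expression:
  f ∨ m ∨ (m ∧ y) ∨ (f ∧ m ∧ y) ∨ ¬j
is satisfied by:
  {m: True, f: True, j: False}
  {m: True, f: False, j: False}
  {f: True, m: False, j: False}
  {m: False, f: False, j: False}
  {j: True, m: True, f: True}
  {j: True, m: True, f: False}
  {j: True, f: True, m: False}


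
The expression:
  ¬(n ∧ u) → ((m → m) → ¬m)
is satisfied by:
  {u: True, n: True, m: False}
  {u: True, n: False, m: False}
  {n: True, u: False, m: False}
  {u: False, n: False, m: False}
  {u: True, m: True, n: True}


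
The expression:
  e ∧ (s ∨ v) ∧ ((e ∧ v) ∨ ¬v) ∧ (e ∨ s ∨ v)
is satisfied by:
  {v: True, s: True, e: True}
  {v: True, e: True, s: False}
  {s: True, e: True, v: False}


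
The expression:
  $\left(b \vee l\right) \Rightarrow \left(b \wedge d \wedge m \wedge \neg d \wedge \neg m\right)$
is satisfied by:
  {l: False, b: False}


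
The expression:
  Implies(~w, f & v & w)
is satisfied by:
  {w: True}


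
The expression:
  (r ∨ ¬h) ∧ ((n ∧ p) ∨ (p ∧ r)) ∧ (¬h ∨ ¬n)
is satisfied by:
  {p: True, r: True, h: False, n: False}
  {n: True, p: True, r: True, h: False}
  {n: True, p: True, r: False, h: False}
  {h: True, p: True, r: True, n: False}


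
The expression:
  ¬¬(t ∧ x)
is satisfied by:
  {t: True, x: True}


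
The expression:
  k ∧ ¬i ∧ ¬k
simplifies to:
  False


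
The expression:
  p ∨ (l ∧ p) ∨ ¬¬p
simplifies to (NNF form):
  p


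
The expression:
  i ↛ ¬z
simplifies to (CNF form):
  i ∧ z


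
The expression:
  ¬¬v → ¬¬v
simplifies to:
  True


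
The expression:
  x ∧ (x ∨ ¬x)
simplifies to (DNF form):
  x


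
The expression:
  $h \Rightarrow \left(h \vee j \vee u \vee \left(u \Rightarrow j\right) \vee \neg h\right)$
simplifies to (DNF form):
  $\text{True}$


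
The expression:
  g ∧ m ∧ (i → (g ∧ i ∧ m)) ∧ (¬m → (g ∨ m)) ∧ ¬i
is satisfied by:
  {m: True, g: True, i: False}


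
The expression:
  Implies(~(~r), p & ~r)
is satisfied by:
  {r: False}


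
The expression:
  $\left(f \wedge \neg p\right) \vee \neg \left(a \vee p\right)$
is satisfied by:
  {f: True, p: False, a: False}
  {f: False, p: False, a: False}
  {a: True, f: True, p: False}


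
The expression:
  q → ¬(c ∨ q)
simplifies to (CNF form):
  ¬q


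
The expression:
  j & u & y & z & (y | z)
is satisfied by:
  {z: True, j: True, u: True, y: True}


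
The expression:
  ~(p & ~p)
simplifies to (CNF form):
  True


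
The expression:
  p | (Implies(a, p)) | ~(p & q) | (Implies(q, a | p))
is always true.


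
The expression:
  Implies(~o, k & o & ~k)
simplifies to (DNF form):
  o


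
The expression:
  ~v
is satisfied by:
  {v: False}


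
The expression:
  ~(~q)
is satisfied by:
  {q: True}


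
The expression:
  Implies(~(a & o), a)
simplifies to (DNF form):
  a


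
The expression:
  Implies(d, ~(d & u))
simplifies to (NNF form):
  ~d | ~u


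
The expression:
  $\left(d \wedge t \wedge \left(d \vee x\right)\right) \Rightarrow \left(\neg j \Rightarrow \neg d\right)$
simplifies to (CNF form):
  $j \vee \neg d \vee \neg t$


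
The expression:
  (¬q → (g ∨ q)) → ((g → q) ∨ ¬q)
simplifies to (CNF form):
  True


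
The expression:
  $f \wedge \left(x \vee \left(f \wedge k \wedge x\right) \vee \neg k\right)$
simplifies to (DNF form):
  $\left(f \wedge x\right) \vee \left(f \wedge \neg k\right)$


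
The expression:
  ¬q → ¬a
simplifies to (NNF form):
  q ∨ ¬a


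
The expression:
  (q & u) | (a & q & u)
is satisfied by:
  {u: True, q: True}


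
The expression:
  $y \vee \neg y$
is always true.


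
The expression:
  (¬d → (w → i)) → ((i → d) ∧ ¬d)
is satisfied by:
  {d: False, i: False}


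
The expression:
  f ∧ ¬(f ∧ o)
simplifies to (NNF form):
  f ∧ ¬o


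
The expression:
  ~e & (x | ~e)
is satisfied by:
  {e: False}


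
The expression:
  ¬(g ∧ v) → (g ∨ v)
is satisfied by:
  {v: True, g: True}
  {v: True, g: False}
  {g: True, v: False}


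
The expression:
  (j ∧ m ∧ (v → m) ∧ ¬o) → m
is always true.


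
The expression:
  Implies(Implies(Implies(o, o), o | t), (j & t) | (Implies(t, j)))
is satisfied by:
  {j: True, t: False}
  {t: False, j: False}
  {t: True, j: True}


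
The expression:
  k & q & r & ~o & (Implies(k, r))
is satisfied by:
  {r: True, q: True, k: True, o: False}


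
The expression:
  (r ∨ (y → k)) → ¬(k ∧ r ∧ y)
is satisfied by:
  {k: False, y: False, r: False}
  {r: True, k: False, y: False}
  {y: True, k: False, r: False}
  {r: True, y: True, k: False}
  {k: True, r: False, y: False}
  {r: True, k: True, y: False}
  {y: True, k: True, r: False}


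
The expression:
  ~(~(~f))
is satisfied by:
  {f: False}


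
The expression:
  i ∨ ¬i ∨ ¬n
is always true.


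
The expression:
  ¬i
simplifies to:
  ¬i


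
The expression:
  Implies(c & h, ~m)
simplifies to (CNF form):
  ~c | ~h | ~m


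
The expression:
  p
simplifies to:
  p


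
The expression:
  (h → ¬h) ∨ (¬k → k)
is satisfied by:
  {k: True, h: False}
  {h: False, k: False}
  {h: True, k: True}


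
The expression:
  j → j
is always true.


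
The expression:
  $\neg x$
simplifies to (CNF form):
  $\neg x$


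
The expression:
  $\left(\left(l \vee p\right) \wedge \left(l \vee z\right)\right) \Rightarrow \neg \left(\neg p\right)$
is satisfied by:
  {p: True, l: False}
  {l: False, p: False}
  {l: True, p: True}


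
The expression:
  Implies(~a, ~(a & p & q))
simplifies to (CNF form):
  True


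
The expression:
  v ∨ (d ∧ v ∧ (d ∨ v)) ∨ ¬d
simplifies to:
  v ∨ ¬d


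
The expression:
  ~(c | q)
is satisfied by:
  {q: False, c: False}


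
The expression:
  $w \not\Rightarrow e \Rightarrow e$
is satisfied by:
  {e: True, w: False}
  {w: False, e: False}
  {w: True, e: True}


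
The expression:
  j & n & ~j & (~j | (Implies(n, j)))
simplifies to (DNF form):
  False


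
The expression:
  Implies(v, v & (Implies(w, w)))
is always true.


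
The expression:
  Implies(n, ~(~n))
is always true.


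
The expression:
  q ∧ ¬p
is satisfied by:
  {q: True, p: False}


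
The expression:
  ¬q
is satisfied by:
  {q: False}


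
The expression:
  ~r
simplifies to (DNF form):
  ~r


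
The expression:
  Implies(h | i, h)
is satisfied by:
  {h: True, i: False}
  {i: False, h: False}
  {i: True, h: True}


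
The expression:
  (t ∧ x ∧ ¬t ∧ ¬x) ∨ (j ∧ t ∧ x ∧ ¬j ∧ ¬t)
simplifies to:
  False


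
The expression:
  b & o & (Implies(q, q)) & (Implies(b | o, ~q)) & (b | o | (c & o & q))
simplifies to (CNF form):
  b & o & ~q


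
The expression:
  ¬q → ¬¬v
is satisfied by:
  {q: True, v: True}
  {q: True, v: False}
  {v: True, q: False}


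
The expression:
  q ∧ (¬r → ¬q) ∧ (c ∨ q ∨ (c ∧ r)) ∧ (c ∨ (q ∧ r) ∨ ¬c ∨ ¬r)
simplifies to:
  q ∧ r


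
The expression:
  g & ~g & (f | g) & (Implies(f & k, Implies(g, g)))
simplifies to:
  False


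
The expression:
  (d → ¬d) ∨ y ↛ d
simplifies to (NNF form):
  ¬d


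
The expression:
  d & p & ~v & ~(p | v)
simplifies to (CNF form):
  False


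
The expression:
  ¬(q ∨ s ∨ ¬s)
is never true.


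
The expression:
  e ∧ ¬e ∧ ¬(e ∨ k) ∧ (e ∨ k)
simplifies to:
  False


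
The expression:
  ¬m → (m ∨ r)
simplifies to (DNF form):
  m ∨ r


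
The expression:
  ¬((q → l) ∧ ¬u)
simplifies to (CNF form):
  (q ∨ u) ∧ (u ∨ ¬l)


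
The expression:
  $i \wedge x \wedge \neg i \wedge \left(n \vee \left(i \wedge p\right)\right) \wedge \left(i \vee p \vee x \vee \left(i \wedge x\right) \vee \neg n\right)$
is never true.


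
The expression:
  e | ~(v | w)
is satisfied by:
  {e: True, w: False, v: False}
  {e: True, v: True, w: False}
  {e: True, w: True, v: False}
  {e: True, v: True, w: True}
  {v: False, w: False, e: False}


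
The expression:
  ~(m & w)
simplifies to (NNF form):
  ~m | ~w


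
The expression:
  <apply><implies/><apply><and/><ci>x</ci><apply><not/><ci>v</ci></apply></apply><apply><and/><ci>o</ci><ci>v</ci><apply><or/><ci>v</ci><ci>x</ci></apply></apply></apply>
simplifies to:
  <apply><or/><ci>v</ci><apply><not/><ci>x</ci></apply></apply>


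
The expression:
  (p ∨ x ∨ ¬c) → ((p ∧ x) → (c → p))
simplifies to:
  True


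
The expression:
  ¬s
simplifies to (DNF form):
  ¬s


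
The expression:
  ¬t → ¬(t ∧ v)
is always true.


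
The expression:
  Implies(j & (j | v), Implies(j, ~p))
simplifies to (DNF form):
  ~j | ~p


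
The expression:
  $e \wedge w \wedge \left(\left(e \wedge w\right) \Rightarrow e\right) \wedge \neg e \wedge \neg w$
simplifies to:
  $\text{False}$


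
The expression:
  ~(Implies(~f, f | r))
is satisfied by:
  {r: False, f: False}


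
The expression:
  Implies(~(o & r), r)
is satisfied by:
  {r: True}


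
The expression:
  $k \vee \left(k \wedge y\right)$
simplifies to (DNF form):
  $k$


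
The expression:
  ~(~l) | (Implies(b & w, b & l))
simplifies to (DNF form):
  l | ~b | ~w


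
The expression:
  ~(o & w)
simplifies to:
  ~o | ~w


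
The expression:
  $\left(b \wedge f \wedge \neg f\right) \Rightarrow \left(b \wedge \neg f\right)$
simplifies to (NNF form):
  $\text{True}$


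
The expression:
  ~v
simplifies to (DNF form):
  ~v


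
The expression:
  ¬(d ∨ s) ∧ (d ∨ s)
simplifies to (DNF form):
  False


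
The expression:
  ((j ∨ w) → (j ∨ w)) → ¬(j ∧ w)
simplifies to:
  ¬j ∨ ¬w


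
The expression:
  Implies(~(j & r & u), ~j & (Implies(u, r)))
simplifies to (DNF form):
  (r & u) | (~j & ~u)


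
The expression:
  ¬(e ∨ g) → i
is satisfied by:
  {i: True, e: True, g: True}
  {i: True, e: True, g: False}
  {i: True, g: True, e: False}
  {i: True, g: False, e: False}
  {e: True, g: True, i: False}
  {e: True, g: False, i: False}
  {g: True, e: False, i: False}


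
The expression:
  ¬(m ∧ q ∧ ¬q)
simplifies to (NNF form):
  True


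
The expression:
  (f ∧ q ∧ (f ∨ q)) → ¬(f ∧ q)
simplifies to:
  ¬f ∨ ¬q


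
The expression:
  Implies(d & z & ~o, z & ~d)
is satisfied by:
  {o: True, z: False, d: False}
  {z: False, d: False, o: False}
  {d: True, o: True, z: False}
  {d: True, z: False, o: False}
  {o: True, z: True, d: False}
  {z: True, o: False, d: False}
  {d: True, z: True, o: True}


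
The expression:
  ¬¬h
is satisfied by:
  {h: True}


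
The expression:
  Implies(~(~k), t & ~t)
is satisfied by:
  {k: False}


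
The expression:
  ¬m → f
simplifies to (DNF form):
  f ∨ m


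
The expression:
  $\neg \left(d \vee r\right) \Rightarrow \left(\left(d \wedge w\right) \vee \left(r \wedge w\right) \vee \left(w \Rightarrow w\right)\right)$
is always true.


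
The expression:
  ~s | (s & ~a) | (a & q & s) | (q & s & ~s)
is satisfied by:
  {q: True, s: False, a: False}
  {s: False, a: False, q: False}
  {a: True, q: True, s: False}
  {a: True, s: False, q: False}
  {q: True, s: True, a: False}
  {s: True, q: False, a: False}
  {a: True, s: True, q: True}


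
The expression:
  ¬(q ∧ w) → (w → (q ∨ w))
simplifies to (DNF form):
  True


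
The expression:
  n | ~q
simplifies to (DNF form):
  n | ~q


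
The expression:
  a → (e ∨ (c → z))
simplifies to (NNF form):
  e ∨ z ∨ ¬a ∨ ¬c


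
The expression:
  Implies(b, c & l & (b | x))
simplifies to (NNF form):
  ~b | (c & l)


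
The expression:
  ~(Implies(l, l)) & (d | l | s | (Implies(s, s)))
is never true.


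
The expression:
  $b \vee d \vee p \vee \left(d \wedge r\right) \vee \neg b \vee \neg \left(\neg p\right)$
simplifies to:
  $\text{True}$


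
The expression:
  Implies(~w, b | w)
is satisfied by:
  {b: True, w: True}
  {b: True, w: False}
  {w: True, b: False}


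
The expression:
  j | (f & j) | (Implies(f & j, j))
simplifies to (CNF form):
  True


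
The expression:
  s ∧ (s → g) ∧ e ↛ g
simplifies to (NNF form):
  False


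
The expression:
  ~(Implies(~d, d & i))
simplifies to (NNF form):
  ~d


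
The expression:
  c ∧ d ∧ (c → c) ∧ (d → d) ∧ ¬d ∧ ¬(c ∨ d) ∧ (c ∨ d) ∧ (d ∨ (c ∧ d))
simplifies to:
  False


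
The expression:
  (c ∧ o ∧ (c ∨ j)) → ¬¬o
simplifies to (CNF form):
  True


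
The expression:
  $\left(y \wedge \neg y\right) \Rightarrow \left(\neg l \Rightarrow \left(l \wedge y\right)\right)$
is always true.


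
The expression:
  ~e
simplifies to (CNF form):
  ~e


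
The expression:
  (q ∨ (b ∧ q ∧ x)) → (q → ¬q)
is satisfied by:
  {q: False}


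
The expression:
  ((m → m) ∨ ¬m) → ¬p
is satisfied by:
  {p: False}


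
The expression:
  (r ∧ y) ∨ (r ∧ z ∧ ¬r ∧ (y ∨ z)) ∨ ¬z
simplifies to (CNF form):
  (r ∨ ¬z) ∧ (y ∨ ¬z)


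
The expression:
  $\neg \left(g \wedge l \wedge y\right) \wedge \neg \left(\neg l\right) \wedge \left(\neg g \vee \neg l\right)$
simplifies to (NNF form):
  $l \wedge \neg g$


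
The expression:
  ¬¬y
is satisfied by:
  {y: True}


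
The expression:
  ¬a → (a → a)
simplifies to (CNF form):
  True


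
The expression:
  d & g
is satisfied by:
  {d: True, g: True}


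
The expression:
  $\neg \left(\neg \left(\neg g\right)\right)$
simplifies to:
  $\neg g$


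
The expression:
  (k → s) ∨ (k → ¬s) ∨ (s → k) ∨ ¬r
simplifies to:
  True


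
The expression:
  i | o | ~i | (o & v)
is always true.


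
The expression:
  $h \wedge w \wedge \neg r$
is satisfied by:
  {h: True, w: True, r: False}


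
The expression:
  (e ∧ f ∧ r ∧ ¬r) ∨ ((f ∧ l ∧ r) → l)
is always true.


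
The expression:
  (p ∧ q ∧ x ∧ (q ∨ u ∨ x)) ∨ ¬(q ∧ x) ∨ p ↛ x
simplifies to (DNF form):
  p ∨ ¬q ∨ ¬x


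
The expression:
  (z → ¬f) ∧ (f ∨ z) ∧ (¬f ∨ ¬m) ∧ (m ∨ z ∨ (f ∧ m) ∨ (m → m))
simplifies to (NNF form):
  (f ∨ z) ∧ (z ∨ ¬m) ∧ (¬f ∨ ¬z)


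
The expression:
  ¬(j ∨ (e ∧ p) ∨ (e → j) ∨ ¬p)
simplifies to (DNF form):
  False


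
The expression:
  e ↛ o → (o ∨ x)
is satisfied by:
  {x: True, o: True, e: False}
  {x: True, e: False, o: False}
  {o: True, e: False, x: False}
  {o: False, e: False, x: False}
  {x: True, o: True, e: True}
  {x: True, e: True, o: False}
  {o: True, e: True, x: False}


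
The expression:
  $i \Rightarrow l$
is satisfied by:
  {l: True, i: False}
  {i: False, l: False}
  {i: True, l: True}


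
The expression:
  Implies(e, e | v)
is always true.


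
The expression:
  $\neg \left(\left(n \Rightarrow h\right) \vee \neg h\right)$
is never true.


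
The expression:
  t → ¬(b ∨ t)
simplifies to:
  ¬t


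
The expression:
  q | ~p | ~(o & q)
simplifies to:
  True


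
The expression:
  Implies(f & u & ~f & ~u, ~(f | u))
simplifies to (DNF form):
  True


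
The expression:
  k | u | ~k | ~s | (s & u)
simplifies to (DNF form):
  True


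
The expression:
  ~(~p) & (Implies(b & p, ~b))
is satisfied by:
  {p: True, b: False}


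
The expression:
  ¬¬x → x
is always true.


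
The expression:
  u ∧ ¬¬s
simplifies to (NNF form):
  s ∧ u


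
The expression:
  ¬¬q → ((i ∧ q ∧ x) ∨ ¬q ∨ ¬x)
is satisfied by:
  {i: True, q: False, x: False}
  {q: False, x: False, i: False}
  {i: True, x: True, q: False}
  {x: True, q: False, i: False}
  {i: True, q: True, x: False}
  {q: True, i: False, x: False}
  {i: True, x: True, q: True}


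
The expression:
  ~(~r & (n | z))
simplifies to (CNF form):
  (r | ~n) & (r | ~z)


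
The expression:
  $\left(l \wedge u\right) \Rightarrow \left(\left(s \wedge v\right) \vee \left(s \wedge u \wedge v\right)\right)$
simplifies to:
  $\left(s \wedge v\right) \vee \neg l \vee \neg u$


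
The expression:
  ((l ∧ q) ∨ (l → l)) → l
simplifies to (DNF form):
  l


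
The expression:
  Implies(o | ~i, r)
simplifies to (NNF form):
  r | (i & ~o)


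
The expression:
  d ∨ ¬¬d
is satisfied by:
  {d: True}


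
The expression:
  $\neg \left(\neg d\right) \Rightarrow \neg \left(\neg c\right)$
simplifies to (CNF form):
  $c \vee \neg d$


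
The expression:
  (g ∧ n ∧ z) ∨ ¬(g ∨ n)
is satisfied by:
  {z: True, n: False, g: False}
  {z: False, n: False, g: False}
  {n: True, g: True, z: True}


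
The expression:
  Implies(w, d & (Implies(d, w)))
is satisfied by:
  {d: True, w: False}
  {w: False, d: False}
  {w: True, d: True}


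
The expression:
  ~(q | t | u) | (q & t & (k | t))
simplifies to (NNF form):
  (q | ~t) & (q | ~u) & (t | ~q)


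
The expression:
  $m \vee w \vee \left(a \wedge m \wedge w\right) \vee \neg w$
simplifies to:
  $\text{True}$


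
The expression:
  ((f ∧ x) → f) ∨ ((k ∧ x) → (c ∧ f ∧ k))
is always true.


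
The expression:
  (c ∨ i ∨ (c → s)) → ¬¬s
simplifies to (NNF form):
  s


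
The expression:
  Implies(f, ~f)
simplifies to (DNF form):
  ~f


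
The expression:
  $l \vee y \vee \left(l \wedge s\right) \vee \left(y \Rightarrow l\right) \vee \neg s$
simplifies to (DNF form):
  $\text{True}$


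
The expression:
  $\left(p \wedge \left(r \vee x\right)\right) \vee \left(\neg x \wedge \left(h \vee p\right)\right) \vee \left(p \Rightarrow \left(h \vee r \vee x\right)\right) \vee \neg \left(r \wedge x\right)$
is always true.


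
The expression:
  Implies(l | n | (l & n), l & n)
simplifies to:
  (l & n) | (~l & ~n)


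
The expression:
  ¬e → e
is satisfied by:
  {e: True}


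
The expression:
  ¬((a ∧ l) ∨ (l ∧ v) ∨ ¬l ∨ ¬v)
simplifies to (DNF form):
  False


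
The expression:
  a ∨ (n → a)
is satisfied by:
  {a: True, n: False}
  {n: False, a: False}
  {n: True, a: True}


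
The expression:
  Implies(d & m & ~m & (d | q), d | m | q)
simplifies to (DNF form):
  True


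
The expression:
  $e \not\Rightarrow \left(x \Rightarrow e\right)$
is never true.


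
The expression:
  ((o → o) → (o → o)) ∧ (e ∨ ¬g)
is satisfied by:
  {e: True, g: False}
  {g: False, e: False}
  {g: True, e: True}


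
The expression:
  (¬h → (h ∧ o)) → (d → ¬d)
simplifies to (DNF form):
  ¬d ∨ ¬h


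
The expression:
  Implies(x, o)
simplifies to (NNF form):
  o | ~x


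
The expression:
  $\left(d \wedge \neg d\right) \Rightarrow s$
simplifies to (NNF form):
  $\text{True}$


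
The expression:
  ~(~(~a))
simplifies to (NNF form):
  ~a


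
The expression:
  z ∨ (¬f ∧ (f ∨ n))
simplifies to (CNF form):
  (n ∨ z) ∧ (z ∨ ¬f)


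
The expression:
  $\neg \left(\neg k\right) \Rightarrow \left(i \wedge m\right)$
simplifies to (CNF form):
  $\left(i \vee \neg k\right) \wedge \left(m \vee \neg k\right)$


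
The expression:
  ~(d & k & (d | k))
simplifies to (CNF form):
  ~d | ~k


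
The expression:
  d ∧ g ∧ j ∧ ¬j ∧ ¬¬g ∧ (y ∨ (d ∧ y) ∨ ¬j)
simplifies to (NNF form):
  False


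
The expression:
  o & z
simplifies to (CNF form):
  o & z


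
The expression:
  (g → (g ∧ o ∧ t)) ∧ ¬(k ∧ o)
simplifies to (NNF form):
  (o ∨ ¬g) ∧ (t ∨ ¬g) ∧ (¬k ∨ ¬o)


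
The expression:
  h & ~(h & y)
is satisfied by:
  {h: True, y: False}


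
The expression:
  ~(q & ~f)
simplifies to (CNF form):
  f | ~q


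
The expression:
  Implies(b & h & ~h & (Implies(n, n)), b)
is always true.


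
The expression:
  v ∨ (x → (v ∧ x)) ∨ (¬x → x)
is always true.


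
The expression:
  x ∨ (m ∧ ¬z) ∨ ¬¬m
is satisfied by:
  {x: True, m: True}
  {x: True, m: False}
  {m: True, x: False}


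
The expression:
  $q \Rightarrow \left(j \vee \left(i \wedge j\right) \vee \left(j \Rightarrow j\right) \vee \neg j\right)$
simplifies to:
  $\text{True}$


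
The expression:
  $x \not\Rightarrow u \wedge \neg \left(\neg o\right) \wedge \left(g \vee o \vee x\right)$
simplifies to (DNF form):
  $o \wedge x \wedge \neg u$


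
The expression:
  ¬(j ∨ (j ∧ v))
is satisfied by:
  {j: False}


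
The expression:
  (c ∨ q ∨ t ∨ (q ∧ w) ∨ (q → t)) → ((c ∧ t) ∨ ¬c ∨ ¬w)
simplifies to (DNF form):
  t ∨ ¬c ∨ ¬w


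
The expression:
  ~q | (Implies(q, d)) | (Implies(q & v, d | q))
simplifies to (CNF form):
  True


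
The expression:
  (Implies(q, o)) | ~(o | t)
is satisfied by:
  {o: True, t: False, q: False}
  {t: False, q: False, o: False}
  {q: True, o: True, t: False}
  {q: True, t: False, o: False}
  {o: True, t: True, q: False}
  {t: True, o: False, q: False}
  {q: True, t: True, o: True}


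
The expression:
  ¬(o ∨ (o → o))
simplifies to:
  False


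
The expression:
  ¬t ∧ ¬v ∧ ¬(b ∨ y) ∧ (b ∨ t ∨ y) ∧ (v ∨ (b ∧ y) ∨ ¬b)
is never true.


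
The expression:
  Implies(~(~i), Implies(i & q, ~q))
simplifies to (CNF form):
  ~i | ~q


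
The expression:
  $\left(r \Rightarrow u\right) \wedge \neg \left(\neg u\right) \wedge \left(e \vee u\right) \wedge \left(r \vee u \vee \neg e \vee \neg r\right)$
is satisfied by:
  {u: True}


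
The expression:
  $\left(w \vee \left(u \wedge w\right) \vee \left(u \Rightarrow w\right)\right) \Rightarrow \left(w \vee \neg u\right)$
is always true.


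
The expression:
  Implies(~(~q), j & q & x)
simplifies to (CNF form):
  (j | ~q) & (x | ~q)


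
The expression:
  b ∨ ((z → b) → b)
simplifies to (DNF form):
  b ∨ z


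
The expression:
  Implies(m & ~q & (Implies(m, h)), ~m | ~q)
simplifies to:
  True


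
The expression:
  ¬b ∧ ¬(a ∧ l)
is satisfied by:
  {l: False, b: False, a: False}
  {a: True, l: False, b: False}
  {l: True, a: False, b: False}


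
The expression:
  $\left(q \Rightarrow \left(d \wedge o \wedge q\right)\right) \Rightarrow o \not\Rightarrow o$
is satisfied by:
  {q: True, o: False, d: False}
  {d: True, q: True, o: False}
  {o: True, q: True, d: False}


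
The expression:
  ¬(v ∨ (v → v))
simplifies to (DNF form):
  False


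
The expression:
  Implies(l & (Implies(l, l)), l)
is always true.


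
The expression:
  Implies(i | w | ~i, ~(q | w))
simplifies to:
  ~q & ~w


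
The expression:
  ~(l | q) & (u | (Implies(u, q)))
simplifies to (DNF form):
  ~l & ~q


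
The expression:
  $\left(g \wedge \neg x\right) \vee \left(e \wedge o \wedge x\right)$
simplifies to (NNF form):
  $\left(e \vee \neg x\right) \wedge \left(g \vee x\right) \wedge \left(o \vee \neg x\right)$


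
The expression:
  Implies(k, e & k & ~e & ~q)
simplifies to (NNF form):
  ~k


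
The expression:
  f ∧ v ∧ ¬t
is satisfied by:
  {f: True, v: True, t: False}


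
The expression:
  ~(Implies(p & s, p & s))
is never true.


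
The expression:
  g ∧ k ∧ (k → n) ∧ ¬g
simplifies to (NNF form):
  False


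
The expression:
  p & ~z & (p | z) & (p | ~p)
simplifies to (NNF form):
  p & ~z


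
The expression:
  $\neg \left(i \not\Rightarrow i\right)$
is always true.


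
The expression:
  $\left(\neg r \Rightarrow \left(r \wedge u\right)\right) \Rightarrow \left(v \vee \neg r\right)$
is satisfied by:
  {v: True, r: False}
  {r: False, v: False}
  {r: True, v: True}


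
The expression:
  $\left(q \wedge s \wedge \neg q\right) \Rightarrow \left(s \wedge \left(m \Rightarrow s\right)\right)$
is always true.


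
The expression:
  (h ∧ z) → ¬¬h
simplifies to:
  True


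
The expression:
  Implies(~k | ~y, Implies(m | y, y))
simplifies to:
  y | ~m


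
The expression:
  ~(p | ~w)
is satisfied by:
  {w: True, p: False}


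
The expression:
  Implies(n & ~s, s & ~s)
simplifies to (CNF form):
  s | ~n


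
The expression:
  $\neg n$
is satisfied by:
  {n: False}


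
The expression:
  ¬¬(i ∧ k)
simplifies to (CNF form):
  i ∧ k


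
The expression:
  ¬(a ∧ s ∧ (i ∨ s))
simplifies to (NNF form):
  ¬a ∨ ¬s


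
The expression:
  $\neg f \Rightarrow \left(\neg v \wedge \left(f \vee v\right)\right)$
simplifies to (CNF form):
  $f$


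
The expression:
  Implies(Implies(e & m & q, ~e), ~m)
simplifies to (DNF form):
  ~m | (e & q)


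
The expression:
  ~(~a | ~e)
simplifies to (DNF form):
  a & e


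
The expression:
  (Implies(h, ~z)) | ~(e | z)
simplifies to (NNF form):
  ~h | ~z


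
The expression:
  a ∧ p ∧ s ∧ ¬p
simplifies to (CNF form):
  False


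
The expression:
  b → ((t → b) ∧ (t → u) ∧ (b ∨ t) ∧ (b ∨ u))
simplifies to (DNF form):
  u ∨ ¬b ∨ ¬t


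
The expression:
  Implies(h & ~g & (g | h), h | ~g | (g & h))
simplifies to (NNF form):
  True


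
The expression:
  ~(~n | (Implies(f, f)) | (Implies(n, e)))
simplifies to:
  False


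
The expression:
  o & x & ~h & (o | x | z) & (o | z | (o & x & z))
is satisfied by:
  {x: True, o: True, h: False}


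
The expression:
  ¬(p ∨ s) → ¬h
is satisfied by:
  {p: True, s: True, h: False}
  {p: True, h: False, s: False}
  {s: True, h: False, p: False}
  {s: False, h: False, p: False}
  {p: True, s: True, h: True}
  {p: True, h: True, s: False}
  {s: True, h: True, p: False}


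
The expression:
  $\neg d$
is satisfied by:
  {d: False}


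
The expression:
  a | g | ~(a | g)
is always true.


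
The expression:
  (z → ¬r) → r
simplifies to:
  r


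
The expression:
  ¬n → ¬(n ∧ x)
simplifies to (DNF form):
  True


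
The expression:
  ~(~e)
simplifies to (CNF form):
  e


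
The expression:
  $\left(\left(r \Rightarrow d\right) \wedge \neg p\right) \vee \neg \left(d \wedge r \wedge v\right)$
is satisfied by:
  {p: False, v: False, d: False, r: False}
  {r: True, p: False, v: False, d: False}
  {d: True, p: False, v: False, r: False}
  {r: True, d: True, p: False, v: False}
  {v: True, r: False, p: False, d: False}
  {r: True, v: True, p: False, d: False}
  {d: True, v: True, r: False, p: False}
  {r: True, d: True, v: True, p: False}
  {p: True, d: False, v: False, r: False}
  {r: True, p: True, d: False, v: False}
  {d: True, p: True, r: False, v: False}
  {r: True, d: True, p: True, v: False}
  {v: True, p: True, d: False, r: False}
  {r: True, v: True, p: True, d: False}
  {d: True, v: True, p: True, r: False}


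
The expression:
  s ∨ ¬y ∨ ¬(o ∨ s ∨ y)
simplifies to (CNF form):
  s ∨ ¬y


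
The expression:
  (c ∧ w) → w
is always true.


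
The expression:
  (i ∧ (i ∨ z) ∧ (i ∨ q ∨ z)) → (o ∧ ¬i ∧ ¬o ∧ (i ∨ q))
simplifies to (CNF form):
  ¬i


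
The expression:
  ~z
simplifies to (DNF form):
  ~z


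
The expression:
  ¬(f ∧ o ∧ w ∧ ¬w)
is always true.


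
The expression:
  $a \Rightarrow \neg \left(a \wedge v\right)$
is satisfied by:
  {v: False, a: False}
  {a: True, v: False}
  {v: True, a: False}


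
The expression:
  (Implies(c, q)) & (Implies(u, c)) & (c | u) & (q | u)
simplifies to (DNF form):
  c & q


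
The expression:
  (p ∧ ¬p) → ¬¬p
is always true.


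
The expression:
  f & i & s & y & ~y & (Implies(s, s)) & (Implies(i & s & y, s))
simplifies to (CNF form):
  False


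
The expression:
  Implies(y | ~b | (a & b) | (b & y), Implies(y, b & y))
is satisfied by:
  {b: True, y: False}
  {y: False, b: False}
  {y: True, b: True}


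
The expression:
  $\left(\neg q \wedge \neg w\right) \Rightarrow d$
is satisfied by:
  {d: True, q: True, w: True}
  {d: True, q: True, w: False}
  {d: True, w: True, q: False}
  {d: True, w: False, q: False}
  {q: True, w: True, d: False}
  {q: True, w: False, d: False}
  {w: True, q: False, d: False}


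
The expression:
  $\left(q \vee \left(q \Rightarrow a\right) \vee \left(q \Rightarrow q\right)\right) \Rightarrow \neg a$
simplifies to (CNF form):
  $\neg a$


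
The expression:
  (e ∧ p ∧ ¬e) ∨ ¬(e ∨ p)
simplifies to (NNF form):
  ¬e ∧ ¬p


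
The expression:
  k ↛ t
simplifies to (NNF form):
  k ∧ ¬t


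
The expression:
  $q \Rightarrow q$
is always true.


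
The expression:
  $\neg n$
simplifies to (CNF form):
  $\neg n$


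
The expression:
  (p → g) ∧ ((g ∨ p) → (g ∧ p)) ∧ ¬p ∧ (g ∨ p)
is never true.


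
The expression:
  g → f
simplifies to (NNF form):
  f ∨ ¬g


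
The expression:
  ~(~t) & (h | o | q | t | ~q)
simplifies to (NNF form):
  t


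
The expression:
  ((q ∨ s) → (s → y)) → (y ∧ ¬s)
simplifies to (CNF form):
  (s ∨ y) ∧ (s ∨ ¬s) ∧ (y ∨ ¬y) ∧ (¬s ∨ ¬y)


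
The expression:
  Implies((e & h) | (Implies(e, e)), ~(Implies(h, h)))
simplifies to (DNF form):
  False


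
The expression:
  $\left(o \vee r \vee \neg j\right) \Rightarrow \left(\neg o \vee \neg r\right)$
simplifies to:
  $\neg o \vee \neg r$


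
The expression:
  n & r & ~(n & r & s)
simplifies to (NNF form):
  n & r & ~s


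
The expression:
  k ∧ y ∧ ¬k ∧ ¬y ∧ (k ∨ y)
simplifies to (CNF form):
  False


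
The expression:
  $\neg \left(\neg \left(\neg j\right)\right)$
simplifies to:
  $\neg j$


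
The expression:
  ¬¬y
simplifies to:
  y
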